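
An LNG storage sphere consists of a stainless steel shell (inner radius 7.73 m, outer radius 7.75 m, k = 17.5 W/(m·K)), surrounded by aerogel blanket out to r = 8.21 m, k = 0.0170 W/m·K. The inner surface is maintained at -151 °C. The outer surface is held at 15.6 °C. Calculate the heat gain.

Q = 4.92 kW

Resistance network (inner→outer):
  R_stainless steel = (1/7.73 − 1/7.75)/(4πk) = 3.338×10^-4/(4π·17.5) = 1.518×10^-6 K/W
  R_aerogel blanket = (1/7.75 − 1/8.21)/(4πk) = 0.007230/(4π·0.0170) = 0.03384 K/W
ΣR = 1.518×10^-6 + 0.03384 = 0.03384 K/W
Q = ΔT/ΣR = (-151 °C − 15.6 °C)/0.03384 = -4920 W
(Negative Q ⇒ heat flows inward; heat gain = 4920 W.)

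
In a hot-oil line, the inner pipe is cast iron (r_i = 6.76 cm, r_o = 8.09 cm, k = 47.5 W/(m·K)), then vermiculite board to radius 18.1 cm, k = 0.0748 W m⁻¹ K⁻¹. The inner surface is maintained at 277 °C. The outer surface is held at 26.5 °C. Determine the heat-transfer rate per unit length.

Q' = 146 W/m

Series thermal resistances, inner to outer:
  R'_cast iron = ln(0.0809/0.0676)/(2πk) = 0.1796/(2π·47.5) = 6.018×10^-4 m·K/W
  R'_vermiculite board = ln(0.181/0.0809)/(2πk) = 0.8053/(2π·0.0748) = 1.713 m·K/W
ΣR = 6.018×10^-4 + 1.713 = 1.714 m·K/W
Q' = ΔT/ΣR = (277 °C − 26.5 °C)/1.714 = 146 W/m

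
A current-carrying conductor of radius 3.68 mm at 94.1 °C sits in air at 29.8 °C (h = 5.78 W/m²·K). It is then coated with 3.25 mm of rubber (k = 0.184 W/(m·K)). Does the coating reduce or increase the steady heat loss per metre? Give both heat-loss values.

Critical radius for a cylinder: r_cr = k/h = 0.0318 m = 3.18 cm.
Outer radius after coating: r₂ = 0.00368 + 0.00325 = 0.00693 m.
Since r₁ < r_cr and r₂ ≤ r_cr, the coating moves toward the maximum at r_cr — heat loss rises.
Bare: R = 1/(2πr₁h) = 7.482 m·K/W; Q = 64.3/7.482 = 8.59 W/m.
Coated: R = R_cond + R_conv = 4.521 m·K/W; Q = 64.3/4.521 = 14.2 W/m.

increases: 8.59 → 14.2 W/m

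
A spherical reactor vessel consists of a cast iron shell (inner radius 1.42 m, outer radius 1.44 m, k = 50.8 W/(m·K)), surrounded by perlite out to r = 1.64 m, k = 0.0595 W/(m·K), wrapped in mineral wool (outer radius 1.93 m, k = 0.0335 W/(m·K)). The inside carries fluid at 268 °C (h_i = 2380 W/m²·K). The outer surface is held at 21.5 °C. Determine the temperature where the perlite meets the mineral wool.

Series thermal resistances, inner to outer:
  R_conv,in = 1/(4πr²h) = 1/(4π·1.42²·2380) = 1.658×10^-5 K/W
  R_cast iron = (1/1.42 − 1/1.44)/(4πk) = 0.009781/(4π·50.8) = 1.532×10^-5 K/W
  R_perlite = (1/1.44 − 1/1.64)/(4πk) = 0.08469/(4π·0.0595) = 0.1133 K/W
  R_mineral wool = (1/1.64 − 1/1.93)/(4πk) = 0.09162/(4π·0.0335) = 0.2176 K/W
ΣR = 1.658×10^-5 + 1.532×10^-5 + 0.1133 + 0.2176 = 0.3309 K/W
Q = ΔT/ΣR = (268 °C − 21.5 °C)/0.3309 = 744.9 W
From the inner boundary to the perlite/mineral wool interface, ΣR_partial = 0.1133 K/W.
T_interface = T_in − Q·ΣR_partial = 268 °C − (744.9)(0.1133) = 184 °C

T = 184 °C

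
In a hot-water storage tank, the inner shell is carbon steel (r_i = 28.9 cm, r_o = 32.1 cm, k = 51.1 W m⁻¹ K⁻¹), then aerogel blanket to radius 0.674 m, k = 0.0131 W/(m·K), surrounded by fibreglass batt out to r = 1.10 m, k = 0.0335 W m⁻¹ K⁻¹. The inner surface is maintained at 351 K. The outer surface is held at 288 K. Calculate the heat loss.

Treat each layer as a resistance in series:
  R_carbon steel = (1/0.289 − 1/0.321)/(4πk) = 0.3449/(4π·51.1) = 5.372×10^-4 K/W
  R_aerogel blanket = (1/0.321 − 1/0.674)/(4πk) = 1.632/(4π·0.0131) = 9.911 K/W
  R_fibreglass batt = (1/0.674 − 1/1.10)/(4πk) = 0.5746/(4π·0.0335) = 1.365 K/W
ΣR = 5.372×10^-4 + 9.911 + 1.365 = 11.28 K/W
Q = ΔT/ΣR = (351 K − 288 K)/11.28 = 5.59 W

Q = 5.59 W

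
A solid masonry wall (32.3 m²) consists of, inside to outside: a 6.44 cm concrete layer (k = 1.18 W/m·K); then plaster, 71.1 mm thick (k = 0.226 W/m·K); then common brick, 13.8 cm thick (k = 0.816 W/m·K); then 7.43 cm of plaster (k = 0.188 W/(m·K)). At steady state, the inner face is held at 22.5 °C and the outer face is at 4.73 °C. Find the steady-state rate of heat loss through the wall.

Q = 615 W

Series thermal resistances, inner to outer:
  R_concrete = L/(kA) = 0.0644/(1.18·32.3) = 0.001690 K/W
  R_plaster = L/(kA) = 0.0711/(0.226·32.3) = 0.009740 K/W
  R_common brick = L/(kA) = 0.138/(0.816·32.3) = 0.005236 K/W
  R_plaster = L/(kA) = 0.0743/(0.188·32.3) = 0.01224 K/W
ΣR = 0.001690 + 0.009740 + 0.005236 + 0.01224 = 0.02891 K/W
Q = ΔT/ΣR = (22.5 °C − 4.73 °C)/0.02891 = 615 W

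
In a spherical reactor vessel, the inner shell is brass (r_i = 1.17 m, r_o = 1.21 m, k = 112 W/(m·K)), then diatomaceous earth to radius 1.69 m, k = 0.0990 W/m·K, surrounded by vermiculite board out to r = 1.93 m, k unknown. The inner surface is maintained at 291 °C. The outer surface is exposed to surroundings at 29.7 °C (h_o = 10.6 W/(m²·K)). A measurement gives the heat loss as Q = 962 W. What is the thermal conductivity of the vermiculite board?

k = 0.0724 W/m·K

ΣR = ΔT/Q = |291 − 29.7|/962 = 0.2716 K/W
Known resistances:
  R_brass = (1/1.17 − 1/1.21)/(4πk) = 0.02825/(4π·112) = 2.008×10^-5 K/W
  R_diatomaceous earth = (1/1.21 − 1/1.69)/(4πk) = 0.2347/(4π·0.0990) = 0.1887 K/W
  R_conv,out = 1/(4πr²h) = 1/(4π·1.93²·10.6) = 0.002015 K/W
R_vermiculite board = ΣR − ΣR_known = 0.2716 − 0.1907 = 0.08090 K/W
(1/r₁−1/r₂)/(4πk) = 0.08090 ⇒ k = 0.07358/(4π·0.08090) = 0.0724 W/m·K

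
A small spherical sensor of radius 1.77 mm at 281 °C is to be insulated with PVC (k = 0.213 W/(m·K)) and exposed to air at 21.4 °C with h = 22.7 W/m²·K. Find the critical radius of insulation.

For a sphere, r_cr = 2k_ins/h = 2·0.213/22.7 = 0.0188 m = 1.88 cm

r_cr = 1.88 cm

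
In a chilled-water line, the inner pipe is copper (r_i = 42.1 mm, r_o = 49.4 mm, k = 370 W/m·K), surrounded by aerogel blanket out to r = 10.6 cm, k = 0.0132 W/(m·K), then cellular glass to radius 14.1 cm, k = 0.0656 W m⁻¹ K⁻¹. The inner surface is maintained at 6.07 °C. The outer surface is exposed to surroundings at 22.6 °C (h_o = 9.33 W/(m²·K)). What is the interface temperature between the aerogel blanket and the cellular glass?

Treat each layer as a resistance in series:
  R'_copper = ln(0.0494/0.0421)/(2πk) = 0.1599/(2π·370) = 6.878×10^-5 m·K/W
  R'_aerogel blanket = ln(0.106/0.0494)/(2πk) = 0.7635/(2π·0.0132) = 9.206 m·K/W
  R'_cellular glass = ln(0.141/0.106)/(2πk) = 0.2853/(2π·0.0656) = 0.6922 m·K/W
  R'_conv,out = 1/(2πr h) = 1/(2π·0.141·9.33) = 0.1210 m·K/W
ΣR = 6.878×10^-5 + 9.206 + 0.6922 + 0.1210 = 10.02 m·K/W
Q' = ΔT/ΣR = (6.07 °C − 22.6 °C)/10.02 = -1.650 W/m
From the inner boundary to the aerogel blanket/cellular glass interface, ΣR_partial = 9.206 m·K/W.
T_interface = T_in − Q'·ΣR_partial = 6.07 °C − (-1.650)(9.206) = 21.3 °C

T = 21.3 °C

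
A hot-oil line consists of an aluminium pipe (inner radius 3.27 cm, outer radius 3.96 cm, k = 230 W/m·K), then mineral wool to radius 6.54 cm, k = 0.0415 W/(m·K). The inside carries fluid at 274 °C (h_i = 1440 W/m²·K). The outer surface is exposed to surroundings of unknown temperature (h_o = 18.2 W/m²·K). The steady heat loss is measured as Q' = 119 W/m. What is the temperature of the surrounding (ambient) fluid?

Series resistances:
  R'_conv,in = 1/(2πr h) = 1/(2π·0.0327·1440) = 0.003380 m·K/W
  R'_aluminium = ln(0.0396/0.0327)/(2πk) = 0.1915/(2π·230) = 1.325×10^-4 m·K/W
  R'_mineral wool = ln(0.0654/0.0396)/(2πk) = 0.5017/(2π·0.0415) = 1.924 m·K/W
  R'_conv,out = 1/(2πr h) = 1/(2π·0.0654·18.2) = 0.1337 m·K/W
ΣR = 2.061 m·K/W
ΔT = Q'·ΣR = 119 × 2.061 = 245.3 K
Heat flows outward, so T_out = T_in − ΔT = 274 − 245.3 = 28.7 °C

T_out = 28.7 °C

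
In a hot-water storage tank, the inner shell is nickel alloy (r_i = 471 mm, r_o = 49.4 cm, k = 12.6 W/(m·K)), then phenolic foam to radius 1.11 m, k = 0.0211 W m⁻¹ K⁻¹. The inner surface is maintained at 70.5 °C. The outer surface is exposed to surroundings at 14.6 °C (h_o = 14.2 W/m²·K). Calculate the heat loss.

Series thermal resistances, inner to outer:
  R_nickel alloy = (1/0.471 − 1/0.494)/(4πk) = 0.09885/(4π·12.6) = 6.243×10^-4 K/W
  R_phenolic foam = (1/0.494 − 1/1.11)/(4πk) = 1.123/(4π·0.0211) = 4.237 K/W
  R_conv,out = 1/(4πr²h) = 1/(4π·1.11²·14.2) = 0.004548 K/W
ΣR = 6.243×10^-4 + 4.237 + 0.004548 = 4.242 K/W
Q = ΔT/ΣR = (70.5 °C − 14.6 °C)/4.242 = 13.2 W

Q = 13.2 W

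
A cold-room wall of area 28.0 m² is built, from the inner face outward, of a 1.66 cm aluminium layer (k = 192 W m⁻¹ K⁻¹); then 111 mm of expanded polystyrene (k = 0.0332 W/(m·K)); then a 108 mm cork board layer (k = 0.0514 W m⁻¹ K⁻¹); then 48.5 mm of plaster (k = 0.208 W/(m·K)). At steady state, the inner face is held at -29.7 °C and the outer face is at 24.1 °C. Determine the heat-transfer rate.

Q = 265 W

Treat each layer as a resistance in series:
  R_aluminium = L/(kA) = 0.0166/(192·28.0) = 3.088×10^-6 K/W
  R_expanded polystyrene = L/(kA) = 0.111/(0.0332·28.0) = 0.1194 K/W
  R_cork board = L/(kA) = 0.108/(0.0514·28.0) = 0.07504 K/W
  R_plaster = L/(kA) = 0.0485/(0.208·28.0) = 0.008328 K/W
ΣR = 3.088×10^-6 + 0.1194 + 0.07504 + 0.008328 = 0.2028 K/W
Q = ΔT/ΣR = (-29.7 °C − 24.1 °C)/0.2028 = -265 W
(Negative Q ⇒ heat flows inward; heat gain = 265 W.)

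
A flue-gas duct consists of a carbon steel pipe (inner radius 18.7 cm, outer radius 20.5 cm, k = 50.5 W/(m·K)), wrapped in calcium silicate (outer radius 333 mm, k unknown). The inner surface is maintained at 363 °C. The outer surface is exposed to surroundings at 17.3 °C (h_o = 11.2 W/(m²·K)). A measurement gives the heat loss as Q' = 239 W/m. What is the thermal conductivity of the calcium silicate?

k = 0.0550 W/m·K

ΣR = ΔT/Q' = |363 − 17.3|/239 = 1.446 m·K/W
Known resistances:
  R'_carbon steel = ln(0.205/0.187)/(2πk) = 0.09190/(2π·50.5) = 2.896×10^-4 m·K/W
  R'_conv,out = 1/(2πr h) = 1/(2π·0.333·11.2) = 0.04267 m·K/W
R_calcium silicate = ΣR − ΣR_known = 1.446 − 0.04296 = 1.403 m·K/W
ln(r₂/r₁)/(2πk) = 1.403 ⇒ k = 0.4851/(2π·1.403) = 0.0550 W/m·K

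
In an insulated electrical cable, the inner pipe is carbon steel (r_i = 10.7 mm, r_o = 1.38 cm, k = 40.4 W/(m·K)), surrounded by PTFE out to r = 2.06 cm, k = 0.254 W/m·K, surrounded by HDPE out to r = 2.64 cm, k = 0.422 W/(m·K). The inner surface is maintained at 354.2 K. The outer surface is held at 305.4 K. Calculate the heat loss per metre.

Q' = 141 W/m

Resistance network (inner→outer):
  R'_carbon steel = ln(0.0138/0.0107)/(2πk) = 0.2544/(2π·40.4) = 0.001002 m·K/W
  R'_PTFE = ln(0.0206/0.0138)/(2πk) = 0.4006/(2π·0.254) = 0.2510 m·K/W
  R'_HDPE = ln(0.0264/0.0206)/(2πk) = 0.2481/(2π·0.422) = 0.09356 m·K/W
ΣR = 0.001002 + 0.2510 + 0.09356 = 0.3456 m·K/W
Q' = ΔT/ΣR = (354.2 K − 305.4 K)/0.3456 = 141 W/m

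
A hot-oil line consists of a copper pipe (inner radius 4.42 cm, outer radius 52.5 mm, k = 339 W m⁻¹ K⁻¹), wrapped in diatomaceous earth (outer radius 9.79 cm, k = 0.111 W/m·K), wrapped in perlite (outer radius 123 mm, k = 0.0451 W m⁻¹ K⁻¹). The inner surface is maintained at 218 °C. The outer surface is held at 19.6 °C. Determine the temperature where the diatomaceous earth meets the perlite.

T = 114 °C

Resistance network (inner→outer):
  R'_copper = ln(0.0525/0.0442)/(2πk) = 0.1721/(2π·339) = 8.079×10^-5 m·K/W
  R'_diatomaceous earth = ln(0.0979/0.0525)/(2πk) = 0.6231/(2π·0.111) = 0.8935 m·K/W
  R'_perlite = ln(0.123/0.0979)/(2πk) = 0.2282/(2π·0.0451) = 0.8054 m·K/W
ΣR = 8.079×10^-5 + 0.8935 + 0.8054 = 1.699 m·K/W
Q' = ΔT/ΣR = (218 °C − 19.6 °C)/1.699 = 116.8 W/m
From the inner boundary to the diatomaceous earth/perlite interface, ΣR_partial = 0.8936 m·K/W.
T_interface = T_in − Q'·ΣR_partial = 218 °C − (116.8)(0.8936) = 114 °C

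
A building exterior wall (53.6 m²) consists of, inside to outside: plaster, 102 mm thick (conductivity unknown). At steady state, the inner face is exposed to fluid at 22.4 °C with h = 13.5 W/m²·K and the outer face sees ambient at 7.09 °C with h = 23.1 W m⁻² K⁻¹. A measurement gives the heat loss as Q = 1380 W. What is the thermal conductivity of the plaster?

k = 0.214 W/m·K

ΣR = ΔT/Q = |22.4 − 7.09|/1380 = 0.01109 K/W
Known resistances:
  R_conv,in = 1/(hA) = 1/(13.5·53.6) = 0.001382 K/W
  R_conv,out = 1/(hA) = 1/(23.1·53.6) = 8.077×10^-4 K/W
R_plaster = ΣR − ΣR_known = 0.01109 − 0.002190 = 0.008900 K/W
L/(kA) = 0.008900 ⇒ k = 0.102/(0.008900·53.6) = 0.214 W/m·K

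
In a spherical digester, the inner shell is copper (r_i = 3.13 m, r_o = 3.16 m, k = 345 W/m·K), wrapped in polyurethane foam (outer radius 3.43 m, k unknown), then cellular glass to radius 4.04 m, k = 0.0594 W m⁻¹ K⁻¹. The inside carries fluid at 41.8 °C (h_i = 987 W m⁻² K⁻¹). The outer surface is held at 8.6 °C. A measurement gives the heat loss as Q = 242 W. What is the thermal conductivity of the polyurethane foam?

k = 0.0253 W/m·K

ΣR = ΔT/Q = |41.8 − 8.6|/242 = 0.1372 K/W
Known resistances:
  R_conv,in = 1/(4πr²h) = 1/(4π·3.13²·987) = 8.230×10^-6 K/W
  R_copper = (1/3.13 − 1/3.16)/(4πk) = 0.003033/(4π·345) = 6.996×10^-7 K/W
  R_cellular glass = (1/3.43 − 1/4.04)/(4πk) = 0.04402/(4π·0.0594) = 0.05897 K/W
R_polyurethane foam = ΣR − ΣR_known = 0.1372 − 0.05898 = 0.07822 K/W
(1/r₁−1/r₂)/(4πk) = 0.07822 ⇒ k = 0.02491/(4π·0.07822) = 0.0253 W/m·K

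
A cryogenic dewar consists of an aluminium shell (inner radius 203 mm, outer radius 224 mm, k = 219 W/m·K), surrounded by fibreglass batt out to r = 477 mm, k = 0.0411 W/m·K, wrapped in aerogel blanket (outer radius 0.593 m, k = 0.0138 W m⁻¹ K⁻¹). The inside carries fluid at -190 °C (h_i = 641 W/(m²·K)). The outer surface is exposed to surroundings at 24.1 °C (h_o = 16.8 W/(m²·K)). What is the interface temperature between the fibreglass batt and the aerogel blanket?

Treat each layer as a resistance in series:
  R_conv,in = 1/(4πr²h) = 1/(4π·0.203²·641) = 0.003013 K/W
  R_aluminium = (1/0.203 − 1/0.224)/(4πk) = 0.4618/(4π·219) = 1.678×10^-4 K/W
  R_fibreglass batt = (1/0.224 − 1/0.477)/(4πk) = 2.368/(4π·0.0411) = 4.585 K/W
  R_aerogel blanket = (1/0.477 − 1/0.593)/(4πk) = 0.4101/(4π·0.0138) = 2.365 K/W
  R_conv,out = 1/(4πr²h) = 1/(4π·0.593²·16.8) = 0.01347 K/W
ΣR = 0.003013 + 1.678×10^-4 + 4.585 + 2.365 + 0.01347 = 6.967 K/W
Q = ΔT/ΣR = (-190 °C − 24.1 °C)/6.967 = -30.73 W
From the inner boundary to the fibreglass batt/aerogel blanket interface, ΣR_partial = 4.588 K/W.
T_interface = T_in − Q·ΣR_partial = -190 °C − (-30.73)(4.588) = -49.0 °C

T = -49.0 °C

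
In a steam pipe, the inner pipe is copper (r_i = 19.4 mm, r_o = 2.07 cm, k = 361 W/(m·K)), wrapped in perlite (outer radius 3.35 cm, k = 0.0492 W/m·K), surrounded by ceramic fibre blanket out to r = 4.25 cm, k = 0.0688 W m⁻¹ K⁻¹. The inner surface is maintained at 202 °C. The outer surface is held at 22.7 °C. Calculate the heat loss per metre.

Q' = 85.1 W/m

Treat each layer as a resistance in series:
  R'_copper = ln(0.0207/0.0194)/(2πk) = 0.06486/(2π·361) = 2.860×10^-5 m·K/W
  R'_perlite = ln(0.0335/0.0207)/(2πk) = 0.4814/(2π·0.0492) = 1.557 m·K/W
  R'_ceramic fibre blanket = ln(0.0425/0.0335)/(2πk) = 0.2380/(2π·0.0688) = 0.5505 m·K/W
ΣR = 2.860×10^-5 + 1.557 + 0.5505 = 2.108 m·K/W
Q' = ΔT/ΣR = (202 °C − 22.7 °C)/2.108 = 85.1 W/m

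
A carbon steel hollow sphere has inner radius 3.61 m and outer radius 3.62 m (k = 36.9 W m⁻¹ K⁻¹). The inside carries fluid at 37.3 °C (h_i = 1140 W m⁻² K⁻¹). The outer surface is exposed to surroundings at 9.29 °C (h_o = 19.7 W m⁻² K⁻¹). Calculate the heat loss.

Q = 88800 W

Resistance network (inner→outer):
  R_conv,in = 1/(4πr²h) = 1/(4π·3.61²·1140) = 5.356×10^-6 K/W
  R_carbon steel = (1/3.61 − 1/3.62)/(4πk) = 7.652×10^-4/(4π·36.9) = 1.650×10^-6 K/W
  R_conv,out = 1/(4πr²h) = 1/(4π·3.62²·19.7) = 3.083×10^-4 K/W
ΣR = 5.356×10^-6 + 1.650×10^-6 + 3.083×10^-4 = 3.153×10^-4 K/W
Q = ΔT/ΣR = (37.3 °C − 9.29 °C)/3.153×10^-4 = 88800 W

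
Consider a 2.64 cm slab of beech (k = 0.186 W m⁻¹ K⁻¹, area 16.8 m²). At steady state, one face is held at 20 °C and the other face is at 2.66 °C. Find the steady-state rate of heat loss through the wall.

Q = 2.05 kW

Q = kA·ΔT/L = 0.186 × 16.8 × |20 °C − 2.66 °C| / 0.0264 = 2050 W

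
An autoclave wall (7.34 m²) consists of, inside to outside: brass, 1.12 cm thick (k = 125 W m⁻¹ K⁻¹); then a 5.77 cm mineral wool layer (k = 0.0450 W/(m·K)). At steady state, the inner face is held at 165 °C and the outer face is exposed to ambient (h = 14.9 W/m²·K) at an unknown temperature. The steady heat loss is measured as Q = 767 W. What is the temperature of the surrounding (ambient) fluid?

T_out = 24.0 °C

Sum the resistances:
  R_brass = L/(kA) = 0.0112/(125·7.34) = 1.221×10^-5 K/W
  R_mineral wool = L/(kA) = 0.0577/(0.0450·7.34) = 0.1747 K/W
  R_conv,out = 1/(hA) = 1/(14.9·7.34) = 0.009144 K/W
ΣR = 0.1838 K/W
ΔT = Q·ΣR = 767 × 0.1838 = 141.0 K
Heat flows outward, so T_out = T_in − ΔT = 165 − 141.0 = 24.0 °C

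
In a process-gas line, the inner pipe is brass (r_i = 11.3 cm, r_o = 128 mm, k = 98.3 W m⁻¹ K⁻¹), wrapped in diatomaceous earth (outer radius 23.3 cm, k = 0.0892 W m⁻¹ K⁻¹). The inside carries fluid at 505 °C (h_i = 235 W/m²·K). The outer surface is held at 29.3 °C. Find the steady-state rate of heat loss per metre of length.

Q' = 443 W/m

Series thermal resistances, inner to outer:
  R'_conv,in = 1/(2πr h) = 1/(2π·0.113·235) = 0.005993 m·K/W
  R'_brass = ln(0.128/0.113)/(2πk) = 0.1246/(2π·98.3) = 2.018×10^-4 m·K/W
  R'_diatomaceous earth = ln(0.233/0.128)/(2πk) = 0.5990/(2π·0.0892) = 1.069 m·K/W
ΣR = 0.005993 + 2.018×10^-4 + 1.069 = 1.075 m·K/W
Q' = ΔT/ΣR = (505 °C − 29.3 °C)/1.075 = 443 W/m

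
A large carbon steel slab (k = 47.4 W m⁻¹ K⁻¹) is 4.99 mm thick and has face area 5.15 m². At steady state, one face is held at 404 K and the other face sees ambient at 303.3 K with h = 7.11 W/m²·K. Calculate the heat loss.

Series thermal resistances, inner to outer:
  R_carbon steel = L/(kA) = 0.00499/(47.4·5.15) = 2.044×10^-5 K/W
  R_conv,out = 1/(hA) = 1/(7.11·5.15) = 0.02731 K/W
ΣR = 2.044×10^-5 + 0.02731 = 0.02733 K/W
Q = ΔT/ΣR = (404 K − 303.3 K)/0.02733 = 3680 W

Q = 3.68 kW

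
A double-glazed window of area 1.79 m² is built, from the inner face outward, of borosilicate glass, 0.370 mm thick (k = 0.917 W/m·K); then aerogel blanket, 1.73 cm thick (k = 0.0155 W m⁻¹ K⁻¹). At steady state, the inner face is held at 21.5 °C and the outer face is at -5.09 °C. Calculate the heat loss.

Treat each layer as a resistance in series:
  R_borosilicate glass = L/(kA) = 3.70×10^-4/(0.917·1.79) = 2.254×10^-4 K/W
  R_aerogel blanket = L/(kA) = 0.0173/(0.0155·1.79) = 0.6235 K/W
ΣR = 2.254×10^-4 + 0.6235 = 0.6237 K/W
Q = ΔT/ΣR = (21.5 °C − -5.09 °C)/0.6237 = 42.6 W

Q = 42.6 W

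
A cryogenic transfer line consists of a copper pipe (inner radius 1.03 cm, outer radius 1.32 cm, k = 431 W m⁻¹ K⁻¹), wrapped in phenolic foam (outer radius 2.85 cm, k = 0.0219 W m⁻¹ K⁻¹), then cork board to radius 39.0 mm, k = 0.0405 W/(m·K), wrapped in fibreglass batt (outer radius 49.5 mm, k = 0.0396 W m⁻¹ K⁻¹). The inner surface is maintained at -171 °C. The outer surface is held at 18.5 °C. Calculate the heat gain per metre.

Q' = 24.3 W/m

Resistance network (inner→outer):
  R'_copper = ln(0.0132/0.0103)/(2πk) = 0.2481/(2π·431) = 9.161×10^-5 m·K/W
  R'_phenolic foam = ln(0.0285/0.0132)/(2πk) = 0.7697/(2π·0.0219) = 5.594 m·K/W
  R'_cork board = ln(0.0390/0.0285)/(2πk) = 0.3137/(2π·0.0405) = 1.233 m·K/W
  R'_fibreglass batt = ln(0.0495/0.0390)/(2πk) = 0.2384/(2π·0.0396) = 0.9582 m·K/W
ΣR = 9.161×10^-5 + 5.594 + 1.233 + 0.9582 = 7.785 m·K/W
Q' = ΔT/ΣR = (-171 °C − 18.5 °C)/7.785 = -24.3 W/m
(Negative Q' ⇒ heat flows inward; heat gain = 24.3 W/m.)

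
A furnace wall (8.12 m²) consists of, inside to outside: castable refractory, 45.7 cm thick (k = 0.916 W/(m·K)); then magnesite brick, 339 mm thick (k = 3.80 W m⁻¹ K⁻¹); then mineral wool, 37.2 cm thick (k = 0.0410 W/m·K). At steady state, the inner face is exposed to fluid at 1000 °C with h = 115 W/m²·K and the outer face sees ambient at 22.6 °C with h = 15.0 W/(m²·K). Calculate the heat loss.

Q = 815 W

Treat each layer as a resistance in series:
  R_conv,in = 1/(hA) = 1/(115·8.12) = 0.001071 K/W
  R_castable refractory = L/(kA) = 0.457/(0.916·8.12) = 0.06144 K/W
  R_magnesite brick = L/(kA) = 0.339/(3.80·8.12) = 0.01099 K/W
  R_mineral wool = L/(kA) = 0.372/(0.0410·8.12) = 1.117 K/W
  R_conv,out = 1/(hA) = 1/(15.0·8.12) = 0.008210 K/W
ΣR = 0.001071 + 0.06144 + 0.01099 + 1.117 + 0.008210 = 1.199 K/W
Q = ΔT/ΣR = (1000 °C − 22.6 °C)/1.199 = 815 W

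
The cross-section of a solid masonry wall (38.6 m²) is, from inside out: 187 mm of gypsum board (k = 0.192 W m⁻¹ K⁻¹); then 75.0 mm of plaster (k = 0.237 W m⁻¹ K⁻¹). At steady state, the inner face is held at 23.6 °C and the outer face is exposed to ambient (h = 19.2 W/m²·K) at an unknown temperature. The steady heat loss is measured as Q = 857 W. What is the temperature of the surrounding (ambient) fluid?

T_out = -6.21 °C

Sum the resistances:
  R_gypsum board = L/(kA) = 0.187/(0.192·38.6) = 0.02523 K/W
  R_plaster = L/(kA) = 0.0750/(0.237·38.6) = 0.008198 K/W
  R_conv,out = 1/(hA) = 1/(19.2·38.6) = 0.001349 K/W
ΣR = 0.03478 K/W
ΔT = Q·ΣR = 857 × 0.03478 = 29.81 K
Heat flows outward, so T_out = T_in − ΔT = 23.6 − 29.81 = -6.21 °C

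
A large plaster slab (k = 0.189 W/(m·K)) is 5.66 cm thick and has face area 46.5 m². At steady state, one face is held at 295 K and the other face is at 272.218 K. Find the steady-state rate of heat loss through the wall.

Q = 3540 W

Q = kA·ΔT/L = 0.189 × 46.5 × |295 K − 272.218 K| / 0.0566 = 3540 W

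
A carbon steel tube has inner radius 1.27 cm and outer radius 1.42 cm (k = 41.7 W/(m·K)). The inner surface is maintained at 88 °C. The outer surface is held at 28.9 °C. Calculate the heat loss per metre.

Q' = 2πk·ΔT/ln(r₂/r₁) = 2π × 41.7 × 59.1 / ln(0.0142/0.0127) = 1.39×10^5 W/m

Q' = 139 kW/m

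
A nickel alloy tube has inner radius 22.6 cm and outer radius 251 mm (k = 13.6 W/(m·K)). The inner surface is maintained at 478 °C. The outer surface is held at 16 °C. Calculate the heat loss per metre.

Q' = 2πk·ΔT/ln(r₂/r₁) = 2π × 13.6 × 462 / ln(0.251/0.226) = 3.76×10^5 W/m

Q' = 376 kW/m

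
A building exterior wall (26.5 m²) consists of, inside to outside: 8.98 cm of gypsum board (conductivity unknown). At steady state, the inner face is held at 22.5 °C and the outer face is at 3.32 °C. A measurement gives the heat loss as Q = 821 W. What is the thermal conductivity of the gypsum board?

ΣR = ΔT/Q = |22.5 − 3.32|/821 = 0.02336 K/W
L/(kA) = 0.02336 ⇒ k = 0.0898/(0.02336·26.5) = 0.145 W/m·K

k = 0.145 W/m·K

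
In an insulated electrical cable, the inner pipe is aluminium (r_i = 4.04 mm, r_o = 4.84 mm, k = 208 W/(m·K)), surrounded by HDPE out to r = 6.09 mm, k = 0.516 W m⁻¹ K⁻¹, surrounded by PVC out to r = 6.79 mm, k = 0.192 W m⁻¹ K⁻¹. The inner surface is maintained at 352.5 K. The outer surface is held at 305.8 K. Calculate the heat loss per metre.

Q' = 290 W/m

Treat each layer as a resistance in series:
  R'_aluminium = ln(0.00484/0.00404)/(2πk) = 0.1807/(2π·208) = 1.382×10^-4 m·K/W
  R'_HDPE = ln(0.00609/0.00484)/(2πk) = 0.2297/(2π·0.516) = 0.07086 m·K/W
  R'_PVC = ln(0.00679/0.00609)/(2πk) = 0.1088/(2π·0.192) = 0.09019 m·K/W
ΣR = 1.382×10^-4 + 0.07086 + 0.09019 = 0.1612 m·K/W
Q' = ΔT/ΣR = (352.5 K − 305.8 K)/0.1612 = 290 W/m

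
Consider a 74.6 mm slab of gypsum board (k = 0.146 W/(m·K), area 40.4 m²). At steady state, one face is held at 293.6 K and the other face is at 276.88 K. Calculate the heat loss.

Q = kA·ΔT/L = 0.146 × 40.4 × |293.6 K − 276.88 K| / 0.0746 = 1320 W

Q = 1320 W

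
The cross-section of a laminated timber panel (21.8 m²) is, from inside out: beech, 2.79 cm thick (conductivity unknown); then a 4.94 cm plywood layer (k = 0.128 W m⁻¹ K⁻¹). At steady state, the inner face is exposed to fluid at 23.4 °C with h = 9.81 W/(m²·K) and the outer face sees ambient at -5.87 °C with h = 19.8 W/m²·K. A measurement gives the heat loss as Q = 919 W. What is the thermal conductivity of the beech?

k = 0.179 W/m·K

ΣR = ΔT/Q = |23.4 − -5.87|/919 = 0.03185 K/W
Known resistances:
  R_conv,in = 1/(hA) = 1/(9.81·21.8) = 0.004676 K/W
  R_plywood = L/(kA) = 0.0494/(0.128·21.8) = 0.01770 K/W
  R_conv,out = 1/(hA) = 1/(19.8·21.8) = 0.002317 K/W
R_beech = ΣR − ΣR_known = 0.03185 − 0.02469 = 0.007160 K/W
L/(kA) = 0.007160 ⇒ k = 0.0279/(0.007160·21.8) = 0.179 W/m·K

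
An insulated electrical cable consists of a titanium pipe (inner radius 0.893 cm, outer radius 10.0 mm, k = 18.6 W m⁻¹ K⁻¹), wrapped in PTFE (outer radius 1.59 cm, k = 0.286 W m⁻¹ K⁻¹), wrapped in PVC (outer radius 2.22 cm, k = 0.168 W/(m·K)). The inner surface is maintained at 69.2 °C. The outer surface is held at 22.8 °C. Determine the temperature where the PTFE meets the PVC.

T = 48.3 °C

Treat each layer as a resistance in series:
  R'_titanium = ln(0.0100/0.00893)/(2πk) = 0.1132/(2π·18.6) = 9.684×10^-4 m·K/W
  R'_PTFE = ln(0.0159/0.0100)/(2πk) = 0.4637/(2π·0.286) = 0.2581 m·K/W
  R'_PVC = ln(0.0222/0.0159)/(2πk) = 0.3338/(2π·0.168) = 0.3162 m·K/W
ΣR = 9.684×10^-4 + 0.2581 + 0.3162 = 0.5753 m·K/W
Q' = ΔT/ΣR = (69.2 °C − 22.8 °C)/0.5753 = 80.65 W/m
From the inner boundary to the PTFE/PVC interface, ΣR_partial = 0.2591 m·K/W.
T_interface = T_in − Q'·ΣR_partial = 69.2 °C − (80.65)(0.2591) = 48.3 °C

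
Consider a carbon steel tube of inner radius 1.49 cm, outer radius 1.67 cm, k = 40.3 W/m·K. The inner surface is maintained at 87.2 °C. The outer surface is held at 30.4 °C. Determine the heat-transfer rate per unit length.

Q' = 2πk·ΔT/ln(r₂/r₁) = 2π × 40.3 × 56.8 / ln(0.0167/0.0149) = 1.26×10^5 W/m

Q' = 1.26×10^5 W/m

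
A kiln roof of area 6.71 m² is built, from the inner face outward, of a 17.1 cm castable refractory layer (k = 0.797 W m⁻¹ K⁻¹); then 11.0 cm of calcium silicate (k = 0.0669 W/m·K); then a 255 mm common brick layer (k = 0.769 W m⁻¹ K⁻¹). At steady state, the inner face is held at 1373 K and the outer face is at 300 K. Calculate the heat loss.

Treat each layer as a resistance in series:
  R_castable refractory = L/(kA) = 0.171/(0.797·6.71) = 0.03198 K/W
  R_calcium silicate = L/(kA) = 0.110/(0.0669·6.71) = 0.2450 K/W
  R_common brick = L/(kA) = 0.255/(0.769·6.71) = 0.04942 K/W
ΣR = 0.03198 + 0.2450 + 0.04942 = 0.3264 K/W
Q = ΔT/ΣR = (1373 K − 300 K)/0.3264 = 3290 W

Q = 3.29 kW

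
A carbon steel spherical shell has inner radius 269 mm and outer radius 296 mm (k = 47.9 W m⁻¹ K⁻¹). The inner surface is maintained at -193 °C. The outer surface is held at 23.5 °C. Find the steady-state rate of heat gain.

Q = 4πk·ΔT/(1/r₁ − 1/r₂) = 4π × 47.9 × 216.5 / (1/0.269 − 1/0.296) = 3.84×10^5 W

Q = 3.84×10^5 W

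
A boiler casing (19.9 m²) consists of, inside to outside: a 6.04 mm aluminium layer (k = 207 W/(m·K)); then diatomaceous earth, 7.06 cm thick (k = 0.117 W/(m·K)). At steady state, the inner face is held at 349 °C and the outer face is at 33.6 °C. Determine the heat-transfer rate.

Q = 10.4 kW

Treat each layer as a resistance in series:
  R_aluminium = L/(kA) = 0.00604/(207·19.9) = 1.466×10^-6 K/W
  R_diatomaceous earth = L/(kA) = 0.0706/(0.117·19.9) = 0.03032 K/W
ΣR = 1.466×10^-6 + 0.03032 = 0.03032 K/W
Q = ΔT/ΣR = (349 °C − 33.6 °C)/0.03032 = 10400 W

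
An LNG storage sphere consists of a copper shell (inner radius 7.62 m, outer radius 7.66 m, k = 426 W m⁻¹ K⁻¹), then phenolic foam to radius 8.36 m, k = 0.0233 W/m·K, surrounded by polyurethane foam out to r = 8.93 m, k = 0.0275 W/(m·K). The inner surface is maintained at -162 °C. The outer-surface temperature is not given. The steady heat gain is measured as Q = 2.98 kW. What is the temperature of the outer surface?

T_out = 15.1 °C

Series resistances:
  R_copper = (1/7.62 − 1/7.66)/(4πk) = 6.853×10^-4/(4π·426) = 1.280×10^-7 K/W
  R_phenolic foam = (1/7.66 − 1/8.36)/(4πk) = 0.01093/(4π·0.0233) = 0.03733 K/W
  R_polyurethane foam = (1/8.36 − 1/8.93)/(4πk) = 0.007635/(4π·0.0275) = 0.02209 K/W
ΣR = 0.05943 K/W
ΔT = Q·ΣR = 2980 × 0.05943 = 177.1 K
Heat flows inward, so T_out = T_in + ΔT = -162 + 177.1 = 15.1 °C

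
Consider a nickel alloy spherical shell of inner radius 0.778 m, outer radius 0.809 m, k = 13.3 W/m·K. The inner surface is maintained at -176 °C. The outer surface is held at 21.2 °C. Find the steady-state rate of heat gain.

Q = 669 kW

Q = 4πk·ΔT/(1/r₁ − 1/r₂) = 4π × 13.3 × 197.2 / (1/0.778 − 1/0.809) = 6.69×10^5 W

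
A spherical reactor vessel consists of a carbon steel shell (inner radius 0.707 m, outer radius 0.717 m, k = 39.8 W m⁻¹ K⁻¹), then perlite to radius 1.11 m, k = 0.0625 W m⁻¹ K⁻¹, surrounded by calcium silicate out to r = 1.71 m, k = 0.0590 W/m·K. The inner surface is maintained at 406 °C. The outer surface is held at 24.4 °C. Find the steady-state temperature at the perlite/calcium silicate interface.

Treat each layer as a resistance in series:
  R_carbon steel = (1/0.707 − 1/0.717)/(4πk) = 0.01973/(4π·39.8) = 3.944×10^-5 K/W
  R_perlite = (1/0.717 − 1/1.11)/(4πk) = 0.4938/(4π·0.0625) = 0.6287 K/W
  R_calcium silicate = (1/1.11 − 1/1.71)/(4πk) = 0.3161/(4π·0.0590) = 0.4264 K/W
ΣR = 3.944×10^-5 + 0.6287 + 0.4264 = 1.055 K/W
Q = ΔT/ΣR = (406 °C − 24.4 °C)/1.055 = 361.7 W
From the inner boundary to the perlite/calcium silicate interface, ΣR_partial = 0.6287 K/W.
T_interface = T_in − Q·ΣR_partial = 406 °C − (361.7)(0.6287) = 179 °C

T = 179 °C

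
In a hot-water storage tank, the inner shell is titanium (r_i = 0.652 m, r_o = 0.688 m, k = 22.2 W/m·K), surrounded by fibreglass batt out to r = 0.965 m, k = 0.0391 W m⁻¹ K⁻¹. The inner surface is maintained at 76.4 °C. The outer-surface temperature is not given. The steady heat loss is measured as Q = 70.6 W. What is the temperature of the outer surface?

Sum the resistances:
  R_titanium = (1/0.652 − 1/0.688)/(4πk) = 0.08025/(4π·22.2) = 2.877×10^-4 K/W
  R_fibreglass batt = (1/0.688 − 1/0.965)/(4πk) = 0.4172/(4π·0.0391) = 0.8491 K/W
ΣR = 0.8494 K/W
ΔT = Q·ΣR = 70.6 × 0.8494 = 59.97 K
Heat flows outward, so T_out = T_in − ΔT = 76.4 − 59.97 = 16.4 °C

T_out = 16.4 °C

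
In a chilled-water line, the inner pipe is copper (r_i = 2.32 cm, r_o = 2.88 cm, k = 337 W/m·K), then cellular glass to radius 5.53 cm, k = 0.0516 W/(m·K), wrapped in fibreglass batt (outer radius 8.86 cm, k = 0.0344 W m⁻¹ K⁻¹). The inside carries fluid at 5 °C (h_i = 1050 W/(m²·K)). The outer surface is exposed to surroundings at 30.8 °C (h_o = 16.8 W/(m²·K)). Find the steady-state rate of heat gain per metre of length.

Q' = 5.99 W/m

Series thermal resistances, inner to outer:
  R'_conv,in = 1/(2πr h) = 1/(2π·0.0232·1050) = 0.006533 m·K/W
  R'_copper = ln(0.0288/0.0232)/(2πk) = 0.2162/(2π·337) = 1.021×10^-4 m·K/W
  R'_cellular glass = ln(0.0553/0.0288)/(2πk) = 0.6524/(2π·0.0516) = 2.012 m·K/W
  R'_fibreglass batt = ln(0.0886/0.0553)/(2πk) = 0.4714/(2π·0.0344) = 2.181 m·K/W
  R'_conv,out = 1/(2πr h) = 1/(2π·0.0886·16.8) = 0.1069 m·K/W
ΣR = 0.006533 + 1.021×10^-4 + 2.012 + 2.181 + 0.1069 = 4.307 m·K/W
Q' = ΔT/ΣR = (5 °C − 30.8 °C)/4.307 = -5.99 W/m
(Negative Q' ⇒ heat flows inward; heat gain = 5.99 W/m.)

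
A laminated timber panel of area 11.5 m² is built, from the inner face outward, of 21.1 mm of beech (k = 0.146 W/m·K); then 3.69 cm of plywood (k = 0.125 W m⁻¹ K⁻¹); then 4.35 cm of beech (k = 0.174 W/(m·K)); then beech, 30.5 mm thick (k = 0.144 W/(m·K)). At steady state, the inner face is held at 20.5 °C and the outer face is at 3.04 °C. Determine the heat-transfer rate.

Resistance network (inner→outer):
  R_beech = L/(kA) = 0.0211/(0.146·11.5) = 0.01257 K/W
  R_plywood = L/(kA) = 0.0369/(0.125·11.5) = 0.02567 K/W
  R_beech = L/(kA) = 0.0435/(0.174·11.5) = 0.02174 K/W
  R_beech = L/(kA) = 0.0305/(0.144·11.5) = 0.01842 K/W
ΣR = 0.01257 + 0.02567 + 0.02174 + 0.01842 = 0.07840 K/W
Q = ΔT/ΣR = (20.5 °C − 3.04 °C)/0.07840 = 223 W

Q = 223 W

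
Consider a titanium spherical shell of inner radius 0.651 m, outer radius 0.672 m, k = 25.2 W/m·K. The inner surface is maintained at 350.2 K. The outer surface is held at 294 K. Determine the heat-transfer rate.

Q = 3.71×10^5 W

Q = 4πk·ΔT/(1/r₁ − 1/r₂) = 4π × 25.2 × 56.2 / (1/0.651 − 1/0.672) = 3.71×10^5 W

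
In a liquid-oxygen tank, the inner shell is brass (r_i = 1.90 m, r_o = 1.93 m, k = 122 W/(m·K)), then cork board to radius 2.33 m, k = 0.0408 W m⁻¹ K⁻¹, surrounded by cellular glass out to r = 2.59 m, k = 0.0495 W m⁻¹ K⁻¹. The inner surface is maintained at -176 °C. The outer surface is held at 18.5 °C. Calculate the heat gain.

Series thermal resistances, inner to outer:
  R_brass = (1/1.90 − 1/1.93)/(4πk) = 0.008181/(4π·122) = 5.336×10^-6 K/W
  R_cork board = (1/1.93 − 1/2.33)/(4πk) = 0.08895/(4π·0.0408) = 0.1735 K/W
  R_cellular glass = (1/2.33 − 1/2.59)/(4πk) = 0.04308/(4π·0.0495) = 0.06926 K/W
ΣR = 5.336×10^-6 + 0.1735 + 0.06926 = 0.2428 K/W
Q = ΔT/ΣR = (-176 °C − 18.5 °C)/0.2428 = -801 W
(Negative Q ⇒ heat flows inward; heat gain = 801 W.)

Q = 801 W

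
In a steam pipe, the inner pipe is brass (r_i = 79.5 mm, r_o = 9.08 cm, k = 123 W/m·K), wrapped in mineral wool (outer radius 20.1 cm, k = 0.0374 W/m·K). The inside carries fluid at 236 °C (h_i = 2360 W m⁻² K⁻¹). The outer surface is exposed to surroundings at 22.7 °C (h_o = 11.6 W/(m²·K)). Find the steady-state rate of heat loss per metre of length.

Resistance network (inner→outer):
  R'_conv,in = 1/(2πr h) = 1/(2π·0.0795·2360) = 8.483×10^-4 m·K/W
  R'_brass = ln(0.0908/0.0795)/(2πk) = 0.1329/(2π·123) = 1.720×10^-4 m·K/W
  R'_mineral wool = ln(0.201/0.0908)/(2πk) = 0.7946/(2π·0.0374) = 3.382 m·K/W
  R'_conv,out = 1/(2πr h) = 1/(2π·0.201·11.6) = 0.06826 m·K/W
ΣR = 8.483×10^-4 + 1.720×10^-4 + 3.382 + 0.06826 = 3.451 m·K/W
Q' = ΔT/ΣR = (236 °C − 22.7 °C)/3.451 = 61.8 W/m

Q' = 61.8 W/m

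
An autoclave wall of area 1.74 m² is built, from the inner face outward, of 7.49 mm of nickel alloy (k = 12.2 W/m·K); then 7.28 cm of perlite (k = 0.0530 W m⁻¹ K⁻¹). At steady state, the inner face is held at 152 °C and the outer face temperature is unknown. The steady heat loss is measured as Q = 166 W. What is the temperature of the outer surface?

Sum the resistances:
  R_nickel alloy = L/(kA) = 0.00749/(12.2·1.74) = 3.528×10^-4 K/W
  R_perlite = L/(kA) = 0.0728/(0.0530·1.74) = 0.7894 K/W
ΣR = 0.7898 K/W
ΔT = Q·ΣR = 166 × 0.7898 = 131.1 K
Heat flows outward, so T_out = T_in − ΔT = 152 − 131.1 = 20.9 °C

T_out = 20.9 °C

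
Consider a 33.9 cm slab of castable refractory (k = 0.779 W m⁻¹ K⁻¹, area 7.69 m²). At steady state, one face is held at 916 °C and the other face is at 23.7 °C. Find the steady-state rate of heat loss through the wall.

Q = kA·ΔT/L = 0.779 × 7.69 × |916 °C − 23.7 °C| / 0.339 = 15800 W

Q = 15.8 kW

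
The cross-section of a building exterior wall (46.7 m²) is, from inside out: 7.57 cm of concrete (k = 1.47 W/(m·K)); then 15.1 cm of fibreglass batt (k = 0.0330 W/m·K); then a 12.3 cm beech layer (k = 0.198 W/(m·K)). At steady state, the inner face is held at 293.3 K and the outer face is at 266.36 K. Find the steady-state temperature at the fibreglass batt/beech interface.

T = 269.55 K

Resistance network (inner→outer):
  R_concrete = L/(kA) = 0.0757/(1.47·46.7) = 0.001103 K/W
  R_fibreglass batt = L/(kA) = 0.151/(0.0330·46.7) = 0.09798 K/W
  R_beech = L/(kA) = 0.123/(0.198·46.7) = 0.01330 K/W
ΣR = 0.001103 + 0.09798 + 0.01330 = 0.1124 K/W
Q = ΔT/ΣR = (293.3 K − 266.36 K)/0.1124 = 239.7 W
From the inner boundary to the fibreglass batt/beech interface, ΣR_partial = 0.09908 K/W.
T_interface = T_in − Q·ΣR_partial = 293.3 K − (239.7)(0.09908) = 269.55 K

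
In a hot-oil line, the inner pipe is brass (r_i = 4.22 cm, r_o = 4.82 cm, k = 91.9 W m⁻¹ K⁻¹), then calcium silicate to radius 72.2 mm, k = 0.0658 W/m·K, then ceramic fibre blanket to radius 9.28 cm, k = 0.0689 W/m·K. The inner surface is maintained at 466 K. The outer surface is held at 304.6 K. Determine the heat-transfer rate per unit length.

Q' = 104 W/m

Treat each layer as a resistance in series:
  R'_brass = ln(0.0482/0.0422)/(2πk) = 0.1329/(2π·91.9) = 2.302×10^-4 m·K/W
  R'_calcium silicate = ln(0.0722/0.0482)/(2πk) = 0.4041/(2π·0.0658) = 0.9774 m·K/W
  R'_ceramic fibre blanket = ln(0.0928/0.0722)/(2πk) = 0.2510/(2π·0.0689) = 0.5798 m·K/W
ΣR = 2.302×10^-4 + 0.9774 + 0.5798 = 1.557 m·K/W
Q' = ΔT/ΣR = (466 K − 304.6 K)/1.557 = 104 W/m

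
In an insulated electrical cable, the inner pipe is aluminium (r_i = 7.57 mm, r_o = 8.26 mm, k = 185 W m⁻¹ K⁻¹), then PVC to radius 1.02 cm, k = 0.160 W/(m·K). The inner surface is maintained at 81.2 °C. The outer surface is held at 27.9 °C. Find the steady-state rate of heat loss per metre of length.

Q' = 254 W/m

Resistance network (inner→outer):
  R'_aluminium = ln(0.00826/0.00757)/(2πk) = 0.08723/(2π·185) = 7.505×10^-5 m·K/W
  R'_PVC = ln(0.0102/0.00826)/(2πk) = 0.2110/(2π·0.160) = 0.2098 m·K/W
ΣR = 7.505×10^-5 + 0.2098 = 0.2099 m·K/W
Q' = ΔT/ΣR = (81.2 °C − 27.9 °C)/0.2099 = 254 W/m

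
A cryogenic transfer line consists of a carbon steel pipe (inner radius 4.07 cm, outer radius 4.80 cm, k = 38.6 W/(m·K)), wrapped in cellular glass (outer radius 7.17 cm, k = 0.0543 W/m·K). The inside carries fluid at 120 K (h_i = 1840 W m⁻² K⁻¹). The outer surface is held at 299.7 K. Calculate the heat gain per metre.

Series thermal resistances, inner to outer:
  R'_conv,in = 1/(2πr h) = 1/(2π·0.0407·1840) = 0.002125 m·K/W
  R'_carbon steel = ln(0.0480/0.0407)/(2πk) = 0.1650/(2π·38.6) = 6.802×10^-4 m·K/W
  R'_cellular glass = ln(0.0717/0.0480)/(2πk) = 0.4013/(2π·0.0543) = 1.176 m·K/W
ΣR = 0.002125 + 6.802×10^-4 + 1.176 = 1.179 m·K/W
Q' = ΔT/ΣR = (120 K − 299.7 K)/1.179 = -152 W/m
(Negative Q' ⇒ heat flows inward; heat gain = 152 W/m.)

Q' = 152 W/m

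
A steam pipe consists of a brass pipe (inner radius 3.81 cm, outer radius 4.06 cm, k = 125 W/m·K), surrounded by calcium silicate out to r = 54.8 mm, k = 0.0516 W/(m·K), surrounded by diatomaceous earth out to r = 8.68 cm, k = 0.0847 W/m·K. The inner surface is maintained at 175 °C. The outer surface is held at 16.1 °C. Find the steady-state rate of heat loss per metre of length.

Q' = 88.8 W/m

Series thermal resistances, inner to outer:
  R'_brass = ln(0.0406/0.0381)/(2πk) = 0.06355/(2π·125) = 8.092×10^-5 m·K/W
  R'_calcium silicate = ln(0.0548/0.0406)/(2πk) = 0.2999/(2π·0.0516) = 0.9251 m·K/W
  R'_diatomaceous earth = ln(0.0868/0.0548)/(2πk) = 0.4599/(2π·0.0847) = 0.8642 m·K/W
ΣR = 8.092×10^-5 + 0.9251 + 0.8642 = 1.789 m·K/W
Q' = ΔT/ΣR = (175 °C − 16.1 °C)/1.789 = 88.8 W/m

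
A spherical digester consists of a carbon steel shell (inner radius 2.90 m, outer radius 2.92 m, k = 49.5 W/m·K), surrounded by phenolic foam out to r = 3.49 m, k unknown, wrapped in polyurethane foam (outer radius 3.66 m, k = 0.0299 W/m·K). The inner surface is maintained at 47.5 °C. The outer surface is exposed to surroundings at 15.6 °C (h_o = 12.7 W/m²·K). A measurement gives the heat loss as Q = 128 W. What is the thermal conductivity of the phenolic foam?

ΣR = ΔT/Q = |47.5 − 15.6|/128 = 0.2492 K/W
Known resistances:
  R_carbon steel = (1/2.90 − 1/2.92)/(4πk) = 0.002362/(4π·49.5) = 3.797×10^-6 K/W
  R_polyurethane foam = (1/3.49 − 1/3.66)/(4πk) = 0.01331/(4π·0.0299) = 0.03542 K/W
  R_conv,out = 1/(4πr²h) = 1/(4π·3.66²·12.7) = 4.678×10^-4 K/W
R_phenolic foam = ΣR − ΣR_known = 0.2492 − 0.03589 = 0.2133 K/W
(1/r₁−1/r₂)/(4πk) = 0.2133 ⇒ k = 0.05593/(4π·0.2133) = 0.0209 W/m·K

k = 0.0209 W/m·K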